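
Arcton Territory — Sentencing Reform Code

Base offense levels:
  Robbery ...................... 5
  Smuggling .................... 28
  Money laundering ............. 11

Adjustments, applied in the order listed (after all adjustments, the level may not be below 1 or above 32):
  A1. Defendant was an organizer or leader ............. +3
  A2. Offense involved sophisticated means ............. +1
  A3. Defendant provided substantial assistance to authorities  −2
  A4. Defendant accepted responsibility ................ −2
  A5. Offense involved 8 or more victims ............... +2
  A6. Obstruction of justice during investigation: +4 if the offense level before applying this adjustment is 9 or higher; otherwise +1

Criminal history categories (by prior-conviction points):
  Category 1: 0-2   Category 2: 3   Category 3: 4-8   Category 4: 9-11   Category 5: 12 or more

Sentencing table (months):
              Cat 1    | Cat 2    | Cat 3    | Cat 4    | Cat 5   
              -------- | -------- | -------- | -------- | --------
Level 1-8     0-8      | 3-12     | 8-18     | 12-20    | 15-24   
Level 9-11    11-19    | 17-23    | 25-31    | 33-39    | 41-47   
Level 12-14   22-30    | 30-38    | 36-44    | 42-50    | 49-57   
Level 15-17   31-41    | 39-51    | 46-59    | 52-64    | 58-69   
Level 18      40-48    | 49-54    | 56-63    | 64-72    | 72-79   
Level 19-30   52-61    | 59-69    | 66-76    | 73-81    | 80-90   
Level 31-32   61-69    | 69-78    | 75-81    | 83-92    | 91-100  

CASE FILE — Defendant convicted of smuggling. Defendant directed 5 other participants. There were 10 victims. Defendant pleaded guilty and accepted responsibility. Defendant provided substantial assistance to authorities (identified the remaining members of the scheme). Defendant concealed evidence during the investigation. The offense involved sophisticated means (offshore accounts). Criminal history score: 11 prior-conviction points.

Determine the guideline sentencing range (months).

Base offense level for smuggling: 28.
A1 applies: 28 + 3 = 31.
A2 applies: 31 + 1 = 32.
A3 applies: 32 − 2 = 30.
A4 applies: 30 − 2 = 28.
A5 applies: 28 + 2 = 30.
A6 applies (level before this adjustment is 30 ≥ 9, so +4): 30 + 4 = 34.
Level 34 exceeds the maximum of 32; capped at 32.
Final offense level: 32.
Criminal history: 11 prior points → Category 4 (9-11).
Level 32 falls in the 31-32 band.
Grid: Level 31-32 × Category 4 = 83-92 months.

83-92 months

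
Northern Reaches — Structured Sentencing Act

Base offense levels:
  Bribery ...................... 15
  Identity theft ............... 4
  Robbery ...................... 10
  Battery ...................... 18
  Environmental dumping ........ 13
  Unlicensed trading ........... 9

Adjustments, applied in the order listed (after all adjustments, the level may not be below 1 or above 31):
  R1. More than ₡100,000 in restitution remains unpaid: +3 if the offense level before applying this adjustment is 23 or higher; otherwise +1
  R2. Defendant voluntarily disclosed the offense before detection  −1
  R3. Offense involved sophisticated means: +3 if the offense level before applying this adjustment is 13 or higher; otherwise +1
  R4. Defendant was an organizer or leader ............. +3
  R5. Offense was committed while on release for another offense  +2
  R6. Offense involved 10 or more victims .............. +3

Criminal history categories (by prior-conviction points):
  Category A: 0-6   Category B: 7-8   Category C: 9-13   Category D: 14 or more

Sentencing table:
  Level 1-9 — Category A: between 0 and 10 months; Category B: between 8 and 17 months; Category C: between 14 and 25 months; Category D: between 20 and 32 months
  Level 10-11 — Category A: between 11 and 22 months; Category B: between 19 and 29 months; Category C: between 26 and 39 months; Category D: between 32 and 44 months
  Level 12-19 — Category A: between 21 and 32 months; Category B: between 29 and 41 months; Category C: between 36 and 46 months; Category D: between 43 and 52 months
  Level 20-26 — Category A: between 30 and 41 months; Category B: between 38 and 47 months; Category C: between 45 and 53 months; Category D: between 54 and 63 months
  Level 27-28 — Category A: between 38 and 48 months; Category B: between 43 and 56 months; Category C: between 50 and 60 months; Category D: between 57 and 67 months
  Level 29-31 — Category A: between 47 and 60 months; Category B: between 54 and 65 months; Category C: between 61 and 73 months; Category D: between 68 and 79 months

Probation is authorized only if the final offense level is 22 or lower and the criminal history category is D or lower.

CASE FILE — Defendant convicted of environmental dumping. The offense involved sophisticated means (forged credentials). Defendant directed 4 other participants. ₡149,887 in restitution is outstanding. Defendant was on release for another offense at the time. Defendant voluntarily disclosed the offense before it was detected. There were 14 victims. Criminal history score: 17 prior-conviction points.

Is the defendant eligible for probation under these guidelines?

No

Base offense level for environmental dumping: 13.
R1 applies (level before this adjustment is 13 < 23, so +1): 13 + 1 = 14.
R2 applies: 14 − 1 = 13.
R3 applies (level before this adjustment is 13 ≥ 13, so +3): 13 + 3 = 16.
R4 applies: 16 + 3 = 19.
R5 applies: 19 + 2 = 21.
R6 applies: 21 + 3 = 24.
Final offense level: 24.
Criminal history: 17 prior points → Category D (14+).
Level 24 falls in the 20-26 band.
Grid: Level 20-26 × Category D = 54-63 months.
Probation check: level 24 > 22 and category D ≤ D → not eligible.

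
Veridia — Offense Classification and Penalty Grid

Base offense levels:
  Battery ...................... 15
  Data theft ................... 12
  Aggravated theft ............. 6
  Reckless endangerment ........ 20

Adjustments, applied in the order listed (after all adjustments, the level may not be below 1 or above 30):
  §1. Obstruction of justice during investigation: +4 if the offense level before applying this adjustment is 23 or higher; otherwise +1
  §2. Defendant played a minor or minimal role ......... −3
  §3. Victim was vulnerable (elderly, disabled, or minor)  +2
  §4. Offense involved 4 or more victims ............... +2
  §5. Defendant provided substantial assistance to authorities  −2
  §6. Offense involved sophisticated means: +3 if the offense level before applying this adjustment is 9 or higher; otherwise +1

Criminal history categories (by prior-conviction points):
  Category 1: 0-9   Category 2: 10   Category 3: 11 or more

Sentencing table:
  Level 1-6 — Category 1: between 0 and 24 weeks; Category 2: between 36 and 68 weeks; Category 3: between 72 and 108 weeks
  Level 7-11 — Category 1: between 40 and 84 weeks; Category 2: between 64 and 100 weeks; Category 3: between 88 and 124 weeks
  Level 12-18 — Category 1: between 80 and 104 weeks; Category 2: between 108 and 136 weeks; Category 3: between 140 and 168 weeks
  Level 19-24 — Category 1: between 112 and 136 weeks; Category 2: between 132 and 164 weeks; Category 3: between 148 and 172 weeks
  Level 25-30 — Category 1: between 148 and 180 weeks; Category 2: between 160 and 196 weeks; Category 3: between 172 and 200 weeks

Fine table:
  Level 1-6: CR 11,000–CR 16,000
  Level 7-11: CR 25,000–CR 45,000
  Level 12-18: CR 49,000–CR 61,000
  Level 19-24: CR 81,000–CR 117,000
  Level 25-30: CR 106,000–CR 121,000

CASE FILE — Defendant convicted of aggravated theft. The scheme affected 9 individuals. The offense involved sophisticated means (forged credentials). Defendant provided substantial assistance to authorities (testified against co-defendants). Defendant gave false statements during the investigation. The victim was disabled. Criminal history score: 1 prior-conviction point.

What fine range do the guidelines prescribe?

CR 49,000–CR 61,000

Base offense level for aggravated theft: 6.
§1 applies (level before this adjustment is 6 < 23, so +1): 6 + 1 = 7.
§2 does not apply.
§3 applies: 7 + 2 = 9.
§4 applies: 9 + 2 = 11.
§5 applies: 11 − 2 = 9.
§6 applies (level before this adjustment is 9 ≥ 9, so +3): 9 + 3 = 12.
Final offense level: 12.
Level 12 falls in the 12-18 band.
Fine table: Level 12-18 → CR 49,000–CR 61,000.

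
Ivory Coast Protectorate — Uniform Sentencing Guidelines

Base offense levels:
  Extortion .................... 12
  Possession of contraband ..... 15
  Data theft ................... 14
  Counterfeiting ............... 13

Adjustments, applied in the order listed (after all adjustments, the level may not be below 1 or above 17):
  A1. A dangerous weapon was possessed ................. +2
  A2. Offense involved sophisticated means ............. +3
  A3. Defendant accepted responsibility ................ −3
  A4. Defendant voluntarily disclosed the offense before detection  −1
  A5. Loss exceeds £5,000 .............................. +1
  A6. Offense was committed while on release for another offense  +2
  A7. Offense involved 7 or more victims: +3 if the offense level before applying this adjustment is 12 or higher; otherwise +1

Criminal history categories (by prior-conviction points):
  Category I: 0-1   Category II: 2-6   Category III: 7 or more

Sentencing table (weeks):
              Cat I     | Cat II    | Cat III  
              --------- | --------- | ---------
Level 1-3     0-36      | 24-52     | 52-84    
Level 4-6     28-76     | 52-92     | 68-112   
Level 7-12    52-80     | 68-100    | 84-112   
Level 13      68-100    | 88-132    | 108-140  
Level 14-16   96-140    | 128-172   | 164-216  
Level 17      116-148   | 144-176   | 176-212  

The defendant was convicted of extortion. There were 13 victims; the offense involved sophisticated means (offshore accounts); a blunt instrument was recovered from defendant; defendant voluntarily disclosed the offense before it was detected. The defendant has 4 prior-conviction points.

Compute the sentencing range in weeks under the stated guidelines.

144-176 weeks

Base offense level for extortion: 12.
A1 applies: 12 + 2 = 14.
A2 applies: 14 + 3 = 17.
A4 applies: 17 − 1 = 16.
A5 does not apply.
A7 applies (level before this adjustment is 16 ≥ 12, so +3): 16 + 3 = 19.
Level 19 exceeds the maximum of 17; capped at 17.
Final offense level: 17.
Criminal history: 4 prior points → Category II (2-6).
Level 17 falls in the 17 band.
Grid: Level 17 × Category II = 144-176 weeks.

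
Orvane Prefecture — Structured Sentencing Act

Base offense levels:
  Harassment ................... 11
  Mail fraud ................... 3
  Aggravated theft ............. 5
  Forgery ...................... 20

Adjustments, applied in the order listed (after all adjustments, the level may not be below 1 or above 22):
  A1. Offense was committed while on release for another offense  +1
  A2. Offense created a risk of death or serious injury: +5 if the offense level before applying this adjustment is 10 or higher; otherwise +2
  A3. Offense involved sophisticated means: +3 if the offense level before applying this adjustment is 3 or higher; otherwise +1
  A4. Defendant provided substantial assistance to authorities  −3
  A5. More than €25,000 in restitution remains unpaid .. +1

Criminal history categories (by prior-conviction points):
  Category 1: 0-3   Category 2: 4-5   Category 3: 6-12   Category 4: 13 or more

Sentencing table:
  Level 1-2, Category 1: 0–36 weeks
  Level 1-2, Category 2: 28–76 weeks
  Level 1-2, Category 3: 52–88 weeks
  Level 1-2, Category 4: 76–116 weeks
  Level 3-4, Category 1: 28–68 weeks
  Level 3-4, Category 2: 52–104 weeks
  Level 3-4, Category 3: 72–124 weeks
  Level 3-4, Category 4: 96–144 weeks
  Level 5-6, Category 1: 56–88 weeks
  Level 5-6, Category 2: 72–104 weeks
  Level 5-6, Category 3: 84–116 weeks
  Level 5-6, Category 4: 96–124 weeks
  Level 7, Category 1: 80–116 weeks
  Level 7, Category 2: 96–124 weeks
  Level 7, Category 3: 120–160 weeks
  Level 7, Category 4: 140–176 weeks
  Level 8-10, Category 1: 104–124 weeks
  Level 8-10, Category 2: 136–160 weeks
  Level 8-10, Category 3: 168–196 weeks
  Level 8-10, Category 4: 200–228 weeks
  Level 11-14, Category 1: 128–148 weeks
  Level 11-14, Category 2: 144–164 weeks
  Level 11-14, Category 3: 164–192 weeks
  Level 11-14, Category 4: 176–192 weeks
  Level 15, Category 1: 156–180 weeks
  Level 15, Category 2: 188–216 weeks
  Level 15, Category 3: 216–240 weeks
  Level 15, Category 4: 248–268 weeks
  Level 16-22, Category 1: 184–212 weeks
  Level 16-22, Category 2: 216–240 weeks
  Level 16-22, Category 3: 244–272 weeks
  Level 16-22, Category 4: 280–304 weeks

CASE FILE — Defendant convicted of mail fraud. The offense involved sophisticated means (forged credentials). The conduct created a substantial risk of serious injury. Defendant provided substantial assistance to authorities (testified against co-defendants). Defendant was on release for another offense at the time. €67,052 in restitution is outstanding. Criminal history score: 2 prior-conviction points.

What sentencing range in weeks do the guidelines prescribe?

Base offense level for mail fraud: 3.
A1 applies: 3 + 1 = 4.
A2 applies (level before this adjustment is 4 < 10, so +2): 4 + 2 = 6.
A3 applies (level before this adjustment is 6 ≥ 3, so +3): 6 + 3 = 9.
A4 applies: 9 − 3 = 6.
A5 applies: 6 + 1 = 7.
Final offense level: 7.
Criminal history: 2 prior points → Category 1 (0-3).
Level 7 falls in the 7 band.
Grid: Level 7 × Category 1 = 80-116 weeks.

80-116 weeks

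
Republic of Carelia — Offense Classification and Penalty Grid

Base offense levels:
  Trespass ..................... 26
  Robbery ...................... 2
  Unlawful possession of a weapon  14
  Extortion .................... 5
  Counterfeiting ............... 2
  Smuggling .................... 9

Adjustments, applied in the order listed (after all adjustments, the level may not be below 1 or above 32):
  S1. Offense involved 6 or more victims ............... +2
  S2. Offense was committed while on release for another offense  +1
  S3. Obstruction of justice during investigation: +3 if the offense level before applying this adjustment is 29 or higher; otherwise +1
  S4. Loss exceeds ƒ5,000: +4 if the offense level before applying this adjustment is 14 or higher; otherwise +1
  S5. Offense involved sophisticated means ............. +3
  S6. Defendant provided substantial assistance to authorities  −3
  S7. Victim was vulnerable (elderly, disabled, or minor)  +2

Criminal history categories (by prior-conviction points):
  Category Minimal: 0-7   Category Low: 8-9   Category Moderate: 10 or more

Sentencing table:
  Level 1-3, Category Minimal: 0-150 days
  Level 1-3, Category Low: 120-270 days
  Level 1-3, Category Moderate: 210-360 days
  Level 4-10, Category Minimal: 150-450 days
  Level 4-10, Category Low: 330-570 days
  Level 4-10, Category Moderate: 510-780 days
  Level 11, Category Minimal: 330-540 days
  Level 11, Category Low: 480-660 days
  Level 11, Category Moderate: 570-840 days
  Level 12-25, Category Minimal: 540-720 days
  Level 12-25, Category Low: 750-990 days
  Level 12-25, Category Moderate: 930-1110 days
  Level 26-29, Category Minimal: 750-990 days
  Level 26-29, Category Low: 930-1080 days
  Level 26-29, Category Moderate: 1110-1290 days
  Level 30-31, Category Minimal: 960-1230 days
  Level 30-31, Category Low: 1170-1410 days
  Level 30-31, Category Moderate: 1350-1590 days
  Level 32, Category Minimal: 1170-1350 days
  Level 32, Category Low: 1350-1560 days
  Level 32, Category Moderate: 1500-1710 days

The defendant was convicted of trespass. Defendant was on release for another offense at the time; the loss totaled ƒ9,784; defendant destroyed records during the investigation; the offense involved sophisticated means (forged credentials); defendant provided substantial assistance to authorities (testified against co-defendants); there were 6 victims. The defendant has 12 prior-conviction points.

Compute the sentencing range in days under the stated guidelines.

Base offense level for trespass: 26.
S1 applies: 26 + 2 = 28.
S2 applies: 28 + 1 = 29.
S3 applies (level before this adjustment is 29 ≥ 29, so +3): 29 + 3 = 32.
S4 applies (level before this adjustment is 32 ≥ 14, so +4): 32 + 4 = 36.
S5 applies: 36 + 3 = 39.
S6 applies: 39 − 3 = 36.
S7 does not apply.
Level 36 exceeds the maximum of 32; capped at 32.
Final offense level: 32.
Criminal history: 12 prior points → Category Moderate (10+).
Level 32 falls in the 32 band.
Grid: Level 32 × Category Moderate = 1500-1710 days.

1500-1710 days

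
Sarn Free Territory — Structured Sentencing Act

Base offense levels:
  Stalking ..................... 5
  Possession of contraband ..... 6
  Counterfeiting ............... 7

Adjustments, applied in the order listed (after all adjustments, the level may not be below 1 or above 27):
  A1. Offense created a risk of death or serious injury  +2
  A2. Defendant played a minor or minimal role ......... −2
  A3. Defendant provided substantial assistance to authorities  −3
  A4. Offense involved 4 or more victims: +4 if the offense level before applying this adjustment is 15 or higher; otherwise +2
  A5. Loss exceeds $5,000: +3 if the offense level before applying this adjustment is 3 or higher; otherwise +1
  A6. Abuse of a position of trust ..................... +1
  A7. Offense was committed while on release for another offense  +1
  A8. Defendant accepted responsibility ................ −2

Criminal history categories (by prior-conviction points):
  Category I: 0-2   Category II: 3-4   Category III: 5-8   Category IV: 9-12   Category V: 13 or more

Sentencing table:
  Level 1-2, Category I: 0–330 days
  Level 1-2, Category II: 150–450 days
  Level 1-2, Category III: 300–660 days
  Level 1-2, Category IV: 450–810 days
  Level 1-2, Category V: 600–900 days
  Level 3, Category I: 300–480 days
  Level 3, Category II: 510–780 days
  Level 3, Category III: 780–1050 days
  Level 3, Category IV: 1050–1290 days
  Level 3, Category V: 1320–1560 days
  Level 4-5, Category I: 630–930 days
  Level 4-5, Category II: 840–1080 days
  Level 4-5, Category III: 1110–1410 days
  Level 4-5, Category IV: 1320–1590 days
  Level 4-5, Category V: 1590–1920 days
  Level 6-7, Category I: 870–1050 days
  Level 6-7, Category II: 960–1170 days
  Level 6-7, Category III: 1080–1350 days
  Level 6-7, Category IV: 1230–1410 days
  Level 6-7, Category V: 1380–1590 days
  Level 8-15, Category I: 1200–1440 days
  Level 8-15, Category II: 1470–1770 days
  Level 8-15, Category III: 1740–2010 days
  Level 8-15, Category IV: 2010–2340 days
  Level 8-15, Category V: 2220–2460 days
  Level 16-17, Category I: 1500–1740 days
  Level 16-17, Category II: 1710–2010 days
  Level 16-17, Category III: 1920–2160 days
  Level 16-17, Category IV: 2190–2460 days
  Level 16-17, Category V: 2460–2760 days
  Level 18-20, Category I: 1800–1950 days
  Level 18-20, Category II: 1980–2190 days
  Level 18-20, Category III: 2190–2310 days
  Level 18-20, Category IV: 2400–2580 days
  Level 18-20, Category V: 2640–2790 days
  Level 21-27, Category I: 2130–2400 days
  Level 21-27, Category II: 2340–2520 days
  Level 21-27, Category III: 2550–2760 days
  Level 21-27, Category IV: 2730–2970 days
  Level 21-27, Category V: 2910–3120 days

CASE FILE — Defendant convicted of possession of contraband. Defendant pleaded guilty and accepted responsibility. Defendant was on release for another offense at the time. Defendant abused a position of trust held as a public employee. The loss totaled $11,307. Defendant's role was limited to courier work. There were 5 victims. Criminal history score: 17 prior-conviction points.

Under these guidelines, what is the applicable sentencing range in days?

2220-2460 days

Base offense level for possession of contraband: 6.
A2 applies: 6 − 2 = 4.
A3 does not apply.
A4 applies (level before this adjustment is 4 < 15, so +2): 4 + 2 = 6.
A5 applies (level before this adjustment is 6 ≥ 3, so +3): 6 + 3 = 9.
A6 applies: 9 + 1 = 10.
A7 applies: 10 + 1 = 11.
A8 applies: 11 − 2 = 9.
Final offense level: 9.
Criminal history: 17 prior points → Category V (13+).
Level 9 falls in the 8-15 band.
Grid: Level 8-15 × Category V = 2220-2460 days.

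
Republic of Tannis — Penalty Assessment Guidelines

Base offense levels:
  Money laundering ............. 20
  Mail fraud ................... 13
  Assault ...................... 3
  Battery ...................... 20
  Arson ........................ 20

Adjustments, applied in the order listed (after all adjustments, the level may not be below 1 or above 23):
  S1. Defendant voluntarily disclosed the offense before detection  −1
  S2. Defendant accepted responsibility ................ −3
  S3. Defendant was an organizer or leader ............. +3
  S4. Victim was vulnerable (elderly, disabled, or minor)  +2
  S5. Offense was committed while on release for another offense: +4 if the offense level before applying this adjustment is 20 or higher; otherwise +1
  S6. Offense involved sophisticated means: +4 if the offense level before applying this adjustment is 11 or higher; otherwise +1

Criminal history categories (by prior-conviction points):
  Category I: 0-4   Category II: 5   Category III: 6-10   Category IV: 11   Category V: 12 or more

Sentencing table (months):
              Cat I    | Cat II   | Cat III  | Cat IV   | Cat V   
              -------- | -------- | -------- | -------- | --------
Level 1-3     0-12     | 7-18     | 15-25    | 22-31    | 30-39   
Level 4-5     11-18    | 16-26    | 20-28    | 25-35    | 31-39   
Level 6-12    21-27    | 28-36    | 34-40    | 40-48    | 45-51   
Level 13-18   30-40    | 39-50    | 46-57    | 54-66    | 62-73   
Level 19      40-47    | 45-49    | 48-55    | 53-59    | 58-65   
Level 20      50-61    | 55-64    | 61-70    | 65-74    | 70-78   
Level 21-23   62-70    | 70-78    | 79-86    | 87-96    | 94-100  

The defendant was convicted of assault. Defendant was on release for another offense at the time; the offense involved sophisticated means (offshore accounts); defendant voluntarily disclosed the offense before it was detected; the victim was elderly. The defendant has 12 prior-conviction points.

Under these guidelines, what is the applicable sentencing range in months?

45-51 months

Base offense level for assault: 3.
S1 applies: 3 − 1 = 2.
S4 applies: 2 + 2 = 4.
S5 applies (level before this adjustment is 4 < 20, so +1): 4 + 1 = 5.
S6 applies (level before this adjustment is 5 < 11, so +1): 5 + 1 = 6.
Final offense level: 6.
Criminal history: 12 prior points → Category V (12+).
Level 6 falls in the 6-12 band.
Grid: Level 6-12 × Category V = 45-51 months.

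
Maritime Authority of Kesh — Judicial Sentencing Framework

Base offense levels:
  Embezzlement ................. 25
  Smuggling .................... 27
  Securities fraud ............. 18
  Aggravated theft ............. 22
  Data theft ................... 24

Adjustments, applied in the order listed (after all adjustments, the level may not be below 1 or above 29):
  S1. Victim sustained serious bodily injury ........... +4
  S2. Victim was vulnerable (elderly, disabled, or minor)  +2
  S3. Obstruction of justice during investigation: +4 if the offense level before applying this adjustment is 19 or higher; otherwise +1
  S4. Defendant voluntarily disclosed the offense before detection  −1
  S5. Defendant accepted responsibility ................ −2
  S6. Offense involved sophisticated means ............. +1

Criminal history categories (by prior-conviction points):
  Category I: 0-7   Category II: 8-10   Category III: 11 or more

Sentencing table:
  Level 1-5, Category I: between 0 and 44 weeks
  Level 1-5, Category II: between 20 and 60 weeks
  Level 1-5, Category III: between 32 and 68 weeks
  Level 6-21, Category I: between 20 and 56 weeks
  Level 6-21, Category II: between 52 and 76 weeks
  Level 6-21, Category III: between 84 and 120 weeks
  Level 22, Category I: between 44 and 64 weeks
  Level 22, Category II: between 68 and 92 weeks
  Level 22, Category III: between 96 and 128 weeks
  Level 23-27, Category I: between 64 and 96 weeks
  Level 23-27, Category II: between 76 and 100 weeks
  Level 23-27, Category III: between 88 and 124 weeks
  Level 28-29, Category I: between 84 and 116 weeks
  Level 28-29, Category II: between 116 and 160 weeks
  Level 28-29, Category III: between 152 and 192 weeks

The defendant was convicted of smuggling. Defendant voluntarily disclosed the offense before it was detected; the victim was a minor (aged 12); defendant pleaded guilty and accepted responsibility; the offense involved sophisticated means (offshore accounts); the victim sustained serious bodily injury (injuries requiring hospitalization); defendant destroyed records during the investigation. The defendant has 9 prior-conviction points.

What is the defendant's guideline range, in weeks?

116-160 weeks

Base offense level for smuggling: 27.
S1 applies: 27 + 4 = 31.
S2 applies: 31 + 2 = 33.
S3 applies (level before this adjustment is 33 ≥ 19, so +4): 33 + 4 = 37.
S4 applies: 37 − 1 = 36.
S5 applies: 36 − 2 = 34.
S6 applies: 34 + 1 = 35.
Level 35 exceeds the maximum of 29; capped at 29.
Final offense level: 29.
Criminal history: 9 prior points → Category II (8-10).
Level 29 falls in the 28-29 band.
Grid: Level 28-29 × Category II = 116-160 weeks.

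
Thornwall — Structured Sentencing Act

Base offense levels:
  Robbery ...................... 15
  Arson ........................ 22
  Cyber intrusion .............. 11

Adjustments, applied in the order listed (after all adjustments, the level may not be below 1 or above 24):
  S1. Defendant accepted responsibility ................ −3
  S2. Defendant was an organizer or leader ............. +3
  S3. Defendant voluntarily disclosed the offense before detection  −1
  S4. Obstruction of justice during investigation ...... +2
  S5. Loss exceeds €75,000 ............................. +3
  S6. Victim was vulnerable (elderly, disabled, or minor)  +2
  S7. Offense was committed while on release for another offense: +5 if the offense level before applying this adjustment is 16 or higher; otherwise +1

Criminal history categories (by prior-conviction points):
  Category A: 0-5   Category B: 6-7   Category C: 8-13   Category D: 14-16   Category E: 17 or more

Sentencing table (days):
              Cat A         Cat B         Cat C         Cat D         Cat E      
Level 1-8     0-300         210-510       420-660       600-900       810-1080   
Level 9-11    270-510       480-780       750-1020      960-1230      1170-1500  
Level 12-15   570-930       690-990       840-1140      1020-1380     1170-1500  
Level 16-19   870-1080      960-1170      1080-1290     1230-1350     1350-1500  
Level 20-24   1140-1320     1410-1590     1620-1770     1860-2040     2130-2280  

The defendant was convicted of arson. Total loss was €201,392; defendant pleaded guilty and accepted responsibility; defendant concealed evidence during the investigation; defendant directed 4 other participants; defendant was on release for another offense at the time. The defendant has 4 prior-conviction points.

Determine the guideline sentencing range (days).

Base offense level for arson: 22.
S1 applies: 22 − 3 = 19.
S2 applies: 19 + 3 = 22.
S3 does not apply.
S4 applies: 22 + 2 = 24.
S5 applies: 24 + 3 = 27.
S6 does not apply.
S7 applies (level before this adjustment is 27 ≥ 16, so +5): 27 + 5 = 32.
Level 32 exceeds the maximum of 24; capped at 24.
Final offense level: 24.
Criminal history: 4 prior points → Category A (0-5).
Level 24 falls in the 20-24 band.
Grid: Level 20-24 × Category A = 1140-1320 days.

1140-1320 days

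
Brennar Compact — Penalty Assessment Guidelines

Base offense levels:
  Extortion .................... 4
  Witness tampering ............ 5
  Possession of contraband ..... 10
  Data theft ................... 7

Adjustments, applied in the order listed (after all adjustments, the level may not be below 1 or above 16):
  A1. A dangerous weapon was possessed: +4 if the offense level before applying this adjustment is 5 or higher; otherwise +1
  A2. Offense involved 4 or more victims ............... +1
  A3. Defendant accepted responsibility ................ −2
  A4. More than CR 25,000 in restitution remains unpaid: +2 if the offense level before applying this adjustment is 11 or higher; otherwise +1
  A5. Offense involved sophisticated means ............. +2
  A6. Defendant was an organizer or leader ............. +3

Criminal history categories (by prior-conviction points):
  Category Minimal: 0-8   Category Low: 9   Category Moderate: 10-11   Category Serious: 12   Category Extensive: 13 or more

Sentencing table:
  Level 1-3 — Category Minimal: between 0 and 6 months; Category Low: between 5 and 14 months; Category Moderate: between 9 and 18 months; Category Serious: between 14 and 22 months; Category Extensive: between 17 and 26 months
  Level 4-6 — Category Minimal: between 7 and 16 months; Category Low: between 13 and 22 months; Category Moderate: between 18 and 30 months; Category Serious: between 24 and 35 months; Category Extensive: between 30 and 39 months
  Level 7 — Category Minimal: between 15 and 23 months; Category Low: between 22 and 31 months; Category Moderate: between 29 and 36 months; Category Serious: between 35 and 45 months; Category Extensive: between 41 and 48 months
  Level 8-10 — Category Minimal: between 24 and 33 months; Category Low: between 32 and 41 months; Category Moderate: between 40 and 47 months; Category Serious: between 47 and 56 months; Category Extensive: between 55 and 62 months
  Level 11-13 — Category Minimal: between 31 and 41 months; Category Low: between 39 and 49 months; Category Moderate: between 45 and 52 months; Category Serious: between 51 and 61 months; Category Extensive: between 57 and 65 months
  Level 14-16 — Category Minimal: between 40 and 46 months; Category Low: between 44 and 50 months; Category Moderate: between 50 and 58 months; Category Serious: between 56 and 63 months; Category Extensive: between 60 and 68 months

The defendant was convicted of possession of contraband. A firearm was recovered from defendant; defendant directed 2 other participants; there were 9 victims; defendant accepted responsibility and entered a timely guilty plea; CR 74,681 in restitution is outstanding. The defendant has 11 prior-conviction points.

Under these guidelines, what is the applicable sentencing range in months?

50-58 months

Base offense level for possession of contraband: 10.
A1 applies (level before this adjustment is 10 ≥ 5, so +4): 10 + 4 = 14.
A2 applies: 14 + 1 = 15.
A3 applies: 15 − 2 = 13.
A4 applies (level before this adjustment is 13 ≥ 11, so +2): 13 + 2 = 15.
A6 applies: 15 + 3 = 18.
Level 18 exceeds the maximum of 16; capped at 16.
Final offense level: 16.
Criminal history: 11 prior points → Category Moderate (10-11).
Level 16 falls in the 14-16 band.
Grid: Level 14-16 × Category Moderate = 50-58 months.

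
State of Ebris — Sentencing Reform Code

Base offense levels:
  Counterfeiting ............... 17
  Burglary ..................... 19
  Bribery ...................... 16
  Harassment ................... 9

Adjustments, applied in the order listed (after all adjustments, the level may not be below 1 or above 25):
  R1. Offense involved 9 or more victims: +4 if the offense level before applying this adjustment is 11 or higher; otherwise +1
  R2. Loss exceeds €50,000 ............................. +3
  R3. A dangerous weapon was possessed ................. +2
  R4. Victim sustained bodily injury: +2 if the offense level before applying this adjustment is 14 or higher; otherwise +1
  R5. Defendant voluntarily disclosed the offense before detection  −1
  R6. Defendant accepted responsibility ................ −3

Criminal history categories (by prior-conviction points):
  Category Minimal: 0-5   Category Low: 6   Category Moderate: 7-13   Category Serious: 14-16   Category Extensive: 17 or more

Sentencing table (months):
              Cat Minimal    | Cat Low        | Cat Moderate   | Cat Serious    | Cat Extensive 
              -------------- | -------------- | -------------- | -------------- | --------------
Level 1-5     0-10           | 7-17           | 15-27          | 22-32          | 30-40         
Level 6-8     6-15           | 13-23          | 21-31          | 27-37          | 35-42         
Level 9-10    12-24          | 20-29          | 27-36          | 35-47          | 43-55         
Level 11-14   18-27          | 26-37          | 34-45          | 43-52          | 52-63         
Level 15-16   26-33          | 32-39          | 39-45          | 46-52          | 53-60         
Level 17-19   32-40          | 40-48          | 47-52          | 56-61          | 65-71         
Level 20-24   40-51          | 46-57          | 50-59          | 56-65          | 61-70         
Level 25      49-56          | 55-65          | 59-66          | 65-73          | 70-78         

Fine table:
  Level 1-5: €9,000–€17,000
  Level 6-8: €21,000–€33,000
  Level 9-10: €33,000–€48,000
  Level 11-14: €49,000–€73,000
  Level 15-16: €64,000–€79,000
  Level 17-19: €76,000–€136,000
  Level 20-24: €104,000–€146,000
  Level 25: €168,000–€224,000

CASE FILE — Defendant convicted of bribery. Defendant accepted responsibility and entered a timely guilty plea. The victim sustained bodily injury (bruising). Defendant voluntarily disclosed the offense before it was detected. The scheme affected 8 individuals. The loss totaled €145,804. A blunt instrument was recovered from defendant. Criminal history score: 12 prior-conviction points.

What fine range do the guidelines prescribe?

Base offense level for bribery: 16.
R2 applies: 16 + 3 = 19.
R3 applies: 19 + 2 = 21.
R4 applies (level before this adjustment is 21 ≥ 14, so +2): 21 + 2 = 23.
R5 applies: 23 − 1 = 22.
R6 applies: 22 − 3 = 19.
Final offense level: 19.
Level 19 falls in the 17-19 band.
Fine table: Level 17-19 → €76,000–€136,000.

€76,000–€136,000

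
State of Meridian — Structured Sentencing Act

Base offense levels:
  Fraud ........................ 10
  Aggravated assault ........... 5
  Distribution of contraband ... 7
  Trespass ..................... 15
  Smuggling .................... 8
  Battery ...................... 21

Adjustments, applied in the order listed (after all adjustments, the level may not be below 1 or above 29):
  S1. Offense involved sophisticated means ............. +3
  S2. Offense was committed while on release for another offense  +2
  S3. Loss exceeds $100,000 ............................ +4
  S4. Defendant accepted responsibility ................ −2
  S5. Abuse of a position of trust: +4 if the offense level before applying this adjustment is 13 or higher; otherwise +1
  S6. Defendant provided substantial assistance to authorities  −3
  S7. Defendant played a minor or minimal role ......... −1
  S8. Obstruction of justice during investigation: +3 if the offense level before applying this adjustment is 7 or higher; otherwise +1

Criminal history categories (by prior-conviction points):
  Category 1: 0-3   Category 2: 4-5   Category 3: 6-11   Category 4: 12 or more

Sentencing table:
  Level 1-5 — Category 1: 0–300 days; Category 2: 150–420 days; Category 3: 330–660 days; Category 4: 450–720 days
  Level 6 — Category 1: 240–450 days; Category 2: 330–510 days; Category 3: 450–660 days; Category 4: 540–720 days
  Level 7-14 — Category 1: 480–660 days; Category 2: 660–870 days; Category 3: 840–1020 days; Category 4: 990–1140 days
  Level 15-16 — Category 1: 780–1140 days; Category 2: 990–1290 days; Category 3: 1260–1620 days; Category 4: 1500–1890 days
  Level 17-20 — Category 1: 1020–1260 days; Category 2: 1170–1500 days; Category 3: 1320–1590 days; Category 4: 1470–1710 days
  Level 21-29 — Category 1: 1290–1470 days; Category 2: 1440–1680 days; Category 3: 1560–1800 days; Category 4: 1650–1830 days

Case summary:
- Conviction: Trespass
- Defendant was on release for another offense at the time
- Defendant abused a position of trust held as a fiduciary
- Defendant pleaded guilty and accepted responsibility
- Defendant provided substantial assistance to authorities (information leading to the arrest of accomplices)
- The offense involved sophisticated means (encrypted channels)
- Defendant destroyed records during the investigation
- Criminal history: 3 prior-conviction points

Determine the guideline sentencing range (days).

Base offense level for trespass: 15.
S1 applies: 15 + 3 = 18.
S2 applies: 18 + 2 = 20.
S4 applies: 20 − 2 = 18.
S5 applies (level before this adjustment is 18 ≥ 13, so +4): 18 + 4 = 22.
S6 applies: 22 − 3 = 19.
S7 does not apply.
S8 applies (level before this adjustment is 19 ≥ 7, so +3): 19 + 3 = 22.
Final offense level: 22.
Criminal history: 3 prior points → Category 1 (0-3).
Level 22 falls in the 21-29 band.
Grid: Level 21-29 × Category 1 = 1290-1470 days.

1290-1470 days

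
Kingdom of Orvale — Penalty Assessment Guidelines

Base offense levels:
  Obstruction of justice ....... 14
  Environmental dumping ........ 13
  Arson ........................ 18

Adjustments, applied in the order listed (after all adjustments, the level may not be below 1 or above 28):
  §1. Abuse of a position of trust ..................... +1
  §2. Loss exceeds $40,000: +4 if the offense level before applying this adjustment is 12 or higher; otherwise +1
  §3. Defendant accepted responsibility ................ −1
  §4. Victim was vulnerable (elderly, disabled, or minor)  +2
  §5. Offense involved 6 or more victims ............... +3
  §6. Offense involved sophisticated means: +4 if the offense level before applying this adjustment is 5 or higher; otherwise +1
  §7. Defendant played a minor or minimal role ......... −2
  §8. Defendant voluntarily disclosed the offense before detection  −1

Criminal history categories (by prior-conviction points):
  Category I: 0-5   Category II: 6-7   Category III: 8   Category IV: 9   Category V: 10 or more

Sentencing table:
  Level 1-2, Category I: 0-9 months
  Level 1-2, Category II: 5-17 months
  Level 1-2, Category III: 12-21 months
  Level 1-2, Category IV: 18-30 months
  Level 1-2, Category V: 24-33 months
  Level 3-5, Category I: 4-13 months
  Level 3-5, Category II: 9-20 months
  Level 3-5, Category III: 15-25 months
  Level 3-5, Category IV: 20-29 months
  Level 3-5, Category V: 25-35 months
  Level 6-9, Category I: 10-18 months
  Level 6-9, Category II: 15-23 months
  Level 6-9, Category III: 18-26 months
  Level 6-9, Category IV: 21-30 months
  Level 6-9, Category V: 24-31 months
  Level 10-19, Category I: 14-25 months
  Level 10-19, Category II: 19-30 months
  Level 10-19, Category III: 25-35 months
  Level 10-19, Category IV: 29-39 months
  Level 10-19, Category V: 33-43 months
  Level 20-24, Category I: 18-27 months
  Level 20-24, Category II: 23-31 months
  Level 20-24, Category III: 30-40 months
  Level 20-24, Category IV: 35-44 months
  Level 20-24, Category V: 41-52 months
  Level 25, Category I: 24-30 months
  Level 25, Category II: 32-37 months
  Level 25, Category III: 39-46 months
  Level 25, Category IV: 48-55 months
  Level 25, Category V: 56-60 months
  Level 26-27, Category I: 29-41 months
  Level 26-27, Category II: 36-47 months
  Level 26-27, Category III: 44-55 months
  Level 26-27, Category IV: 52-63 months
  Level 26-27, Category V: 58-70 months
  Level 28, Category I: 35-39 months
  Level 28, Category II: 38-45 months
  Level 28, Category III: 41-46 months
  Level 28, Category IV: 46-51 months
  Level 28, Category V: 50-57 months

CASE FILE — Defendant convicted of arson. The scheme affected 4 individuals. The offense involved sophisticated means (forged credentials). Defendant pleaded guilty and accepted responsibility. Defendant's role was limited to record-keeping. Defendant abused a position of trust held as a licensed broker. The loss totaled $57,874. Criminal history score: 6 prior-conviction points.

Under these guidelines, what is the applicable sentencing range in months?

Base offense level for arson: 18.
§1 applies: 18 + 1 = 19.
§2 applies (level before this adjustment is 19 ≥ 12, so +4): 19 + 4 = 23.
§3 applies: 23 − 1 = 22.
§6 applies (level before this adjustment is 22 ≥ 5, so +4): 22 + 4 = 26.
§7 applies: 26 − 2 = 24.
Final offense level: 24.
Criminal history: 6 prior points → Category II (6-7).
Level 24 falls in the 20-24 band.
Grid: Level 20-24 × Category II = 23-31 months.

23-31 months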